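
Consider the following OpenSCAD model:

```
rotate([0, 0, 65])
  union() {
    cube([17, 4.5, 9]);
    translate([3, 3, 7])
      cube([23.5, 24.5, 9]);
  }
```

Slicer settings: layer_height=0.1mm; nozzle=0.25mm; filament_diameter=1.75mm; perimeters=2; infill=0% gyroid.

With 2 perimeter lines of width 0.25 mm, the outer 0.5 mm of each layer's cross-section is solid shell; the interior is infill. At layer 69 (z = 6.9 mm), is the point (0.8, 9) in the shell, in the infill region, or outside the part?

infill

At z = 6.9 mm: the cube (footprint 17×4.5) is included at this height; the cube at (3, 3) does not reach this height (z outside [7, 16]); Combining (union): only the 17×4.5 cube is present, so the union is just that shape — 1 connected region; (rotated 65° about Z; rotation is an isometry so areas/perimeters/island counts are preserved). Overall, the cross-section is a single solid region. Undo the 65° rotation: the query point maps to (8.495, 3.079) in the un-rotated model frame. The nearest boundary edge runs (17.00, 4.50)→(0.00, 4.50); distance from the point to it = 1.42 mm. The point is inside the cross-section and 1.42 mm from the nearest boundary — more than the 0.5 mm shell width (2 × 0.25), so it's in the infill interior.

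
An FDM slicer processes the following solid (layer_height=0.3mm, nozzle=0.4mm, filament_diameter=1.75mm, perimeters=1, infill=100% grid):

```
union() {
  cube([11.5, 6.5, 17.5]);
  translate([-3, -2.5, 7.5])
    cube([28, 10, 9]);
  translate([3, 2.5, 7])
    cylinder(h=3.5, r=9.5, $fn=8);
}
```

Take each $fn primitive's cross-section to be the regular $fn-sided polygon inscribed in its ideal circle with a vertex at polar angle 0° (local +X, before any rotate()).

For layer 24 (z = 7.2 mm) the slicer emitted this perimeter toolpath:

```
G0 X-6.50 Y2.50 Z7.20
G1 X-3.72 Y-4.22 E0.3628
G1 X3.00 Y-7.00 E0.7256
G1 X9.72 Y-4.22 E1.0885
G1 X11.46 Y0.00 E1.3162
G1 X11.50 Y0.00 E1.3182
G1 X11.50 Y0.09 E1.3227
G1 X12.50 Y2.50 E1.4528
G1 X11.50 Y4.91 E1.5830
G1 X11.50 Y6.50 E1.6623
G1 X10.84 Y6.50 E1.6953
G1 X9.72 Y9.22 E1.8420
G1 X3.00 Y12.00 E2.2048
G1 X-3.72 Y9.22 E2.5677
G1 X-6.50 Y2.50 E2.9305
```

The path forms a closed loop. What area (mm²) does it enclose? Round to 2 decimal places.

255.85 mm²

Apply the shoelace formula to the sequence of (X, Y) vertices; enclosed area = 255.85 mm².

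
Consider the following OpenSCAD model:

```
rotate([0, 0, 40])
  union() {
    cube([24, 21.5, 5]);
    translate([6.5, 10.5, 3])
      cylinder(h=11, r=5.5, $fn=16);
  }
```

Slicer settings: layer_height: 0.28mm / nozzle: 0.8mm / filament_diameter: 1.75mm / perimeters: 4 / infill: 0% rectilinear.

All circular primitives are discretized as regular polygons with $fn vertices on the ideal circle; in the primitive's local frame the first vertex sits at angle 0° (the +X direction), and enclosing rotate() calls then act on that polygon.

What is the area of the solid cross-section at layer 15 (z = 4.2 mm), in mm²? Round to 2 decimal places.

At z = 4.2 mm: the 24×21.5 cube contributes its full rectangle (area 516.00 mm²); the cylinder at (6.5, 10.5): section is a regular 16-gon, circumradius r=5.5 (area = (16/2)·5.500²·sin(360°/16) = 92.61 mm²); Merging all regions: the r=5.5 cylinder at (6.5, 10.5) lies entirely inside the 24×21.5 cube, so the union is just the 24×21.5 cube — area = 516.00 mm²; (whole slice rotated 40° about Z — lengths, areas and connectivity unchanged). Overall, the cross-section is a single solid region. Net area = 516.00 mm².

516.00 mm²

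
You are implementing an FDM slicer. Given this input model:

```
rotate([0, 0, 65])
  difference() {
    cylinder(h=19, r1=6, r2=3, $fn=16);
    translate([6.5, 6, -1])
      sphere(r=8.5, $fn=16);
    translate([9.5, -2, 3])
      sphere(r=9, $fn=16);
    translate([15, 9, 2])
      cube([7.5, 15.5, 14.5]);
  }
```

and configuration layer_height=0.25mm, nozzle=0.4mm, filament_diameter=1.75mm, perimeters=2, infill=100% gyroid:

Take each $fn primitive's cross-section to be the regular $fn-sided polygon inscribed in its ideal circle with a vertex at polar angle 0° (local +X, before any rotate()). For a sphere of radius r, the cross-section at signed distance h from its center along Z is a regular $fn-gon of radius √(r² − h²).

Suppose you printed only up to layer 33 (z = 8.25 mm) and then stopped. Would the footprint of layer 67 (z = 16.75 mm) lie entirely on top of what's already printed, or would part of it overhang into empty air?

part overhangs

Compare the two slices. At z = 8.25: the cone: at t=0.434 of its height the radius interpolates to r₁+(r₂−r₁)t = 4.697, giving a regular 16-gon of that circumradius (area = (16/2)·4.697²·sin(360°/16) = 67.55 mm²); the sphere at (6.5, 6) is not intersected at this z (|z−center|=9.250 > r=8.5); the r=9 sphere at (9.5, -2) contributes a regular 16-gon of circumradius √(9²−5.25²) = 7.310 (area = (16/2)·7.310²·sin(360°/16) = 163.60 mm²); the 7.5×15.5 cube at (15, 9) contributes its full rectangle (area 116.25 mm²); Taking the first minus the rest: starting from the cone (67.55 mm²), the r=9 sphere at (9.5, -2) partially overlaps it — only the 9.57 mm² overlap (of its 163.60 mm²) is removed, clipping the outline; the 7.5×15.5 cube at (15, 9) misses the remaining region (no effect) — area = 57.98 mm²; (whole slice rotated 65° about Z — lengths, areas and connectivity unchanged). At z = 16.75: the cone (r1=6→r2=3) has section circumradius 3.355 here — a regular 16-gon (area = (16/2)·3.355²·sin(360°/16) = 34.47 mm²); the sphere at (6.5, 6) is not intersected at this z (|z−center|=17.750 > r=8.5); the sphere at (9.5, -2) is absent (|z−center|=13.750 > r=9); the cube at (15, 9) is absent (z outside [2, 16.5]); Taking the first minus the rest: none of the subtracted shapes is present at this height, so the cone is unchanged — area = 34.47 mm²; (whole slice rotated 65° about Z — lengths, areas and connectivity unchanged). Checking containment: at z = 16.75 the cross-section extends beyond the z = 8.25 cross-section by about 2.12 mm².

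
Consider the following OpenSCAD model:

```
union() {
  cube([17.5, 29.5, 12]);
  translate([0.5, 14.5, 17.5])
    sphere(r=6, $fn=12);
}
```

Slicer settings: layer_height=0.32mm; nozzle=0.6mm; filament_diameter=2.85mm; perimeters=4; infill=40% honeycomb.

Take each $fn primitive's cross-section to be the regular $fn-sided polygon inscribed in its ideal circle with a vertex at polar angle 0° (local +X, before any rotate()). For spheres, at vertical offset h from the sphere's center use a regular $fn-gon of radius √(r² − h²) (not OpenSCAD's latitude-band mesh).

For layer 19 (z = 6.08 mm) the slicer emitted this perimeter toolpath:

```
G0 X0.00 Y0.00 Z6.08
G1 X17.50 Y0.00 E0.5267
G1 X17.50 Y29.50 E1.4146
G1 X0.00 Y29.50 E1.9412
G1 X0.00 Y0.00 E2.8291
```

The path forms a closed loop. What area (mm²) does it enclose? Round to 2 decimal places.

Apply the shoelace formula to the sequence of (X, Y) vertices; enclosed area = 516.25 mm².

516.25 mm²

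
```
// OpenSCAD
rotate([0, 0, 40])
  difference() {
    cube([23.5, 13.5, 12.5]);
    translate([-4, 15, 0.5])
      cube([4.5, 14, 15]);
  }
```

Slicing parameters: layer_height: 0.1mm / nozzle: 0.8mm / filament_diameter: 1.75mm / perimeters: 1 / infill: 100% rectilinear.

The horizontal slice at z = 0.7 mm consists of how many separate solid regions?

1

At z = 0.7 mm: the 23.5×13.5 cube contributes its full rectangle; the 4.5×14 cube at (-4, 15) contributes its full rectangle; Taking the first minus the rest: starting from the 23.5×13.5 cube, the 4.5×14 cube at (-4, 15) misses the remaining region (no effect) — 1 connected region; (rotated 40° about Z; rotation is an isometry so areas/perimeters/island counts are preserved). The result has 1 disconnected region.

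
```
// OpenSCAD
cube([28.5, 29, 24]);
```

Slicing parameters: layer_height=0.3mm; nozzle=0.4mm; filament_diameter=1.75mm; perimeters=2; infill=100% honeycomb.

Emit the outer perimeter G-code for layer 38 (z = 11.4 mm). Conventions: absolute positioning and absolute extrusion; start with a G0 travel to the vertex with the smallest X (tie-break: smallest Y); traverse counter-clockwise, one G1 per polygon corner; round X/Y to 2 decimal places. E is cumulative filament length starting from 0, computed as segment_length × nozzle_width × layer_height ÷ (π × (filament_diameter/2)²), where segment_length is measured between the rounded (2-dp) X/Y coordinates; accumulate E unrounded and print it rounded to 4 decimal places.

At z = 11.4 mm: the cube (footprint 28.5×29) is included at this height. The outline is a single polygon with 4 vertices. Extrusion per mm of travel: 0.4 × 0.3 / (π × 0.875²) = 0.049890. Accumulating E over each segment gives final E = 5.7374.

G0 X0.00 Y0.00 Z11.40
G1 X28.50 Y0.00 E1.4219
G1 X28.50 Y29.00 E2.8687
G1 X0.00 Y29.00 E4.2906
G1 X0.00 Y0.00 E5.7374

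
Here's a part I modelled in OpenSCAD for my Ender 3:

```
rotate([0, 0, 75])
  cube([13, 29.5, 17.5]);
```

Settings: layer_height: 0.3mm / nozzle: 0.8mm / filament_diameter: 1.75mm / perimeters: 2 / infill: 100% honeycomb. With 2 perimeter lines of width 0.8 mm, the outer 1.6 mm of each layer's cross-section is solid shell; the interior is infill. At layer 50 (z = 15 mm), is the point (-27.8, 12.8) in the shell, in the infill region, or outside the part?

outside

At z = 15 mm: the cube is present — its section is the full 13×29.5 rectangle; (rotated 75° about Z; rotation is an isometry so areas/perimeters/island counts are preserved). Overall, the cross-section is a single solid region. Undo the 75° rotation: the query point maps to (5.169, 30.166) in the un-rotated model frame. The nearest boundary edge runs (13.00, 29.50)→(0.00, 29.50); distance from the point to it = 0.67 mm. The point is not inside any of the regions above, so it lies outside the cross-section (0.67 mm from the nearest boundary).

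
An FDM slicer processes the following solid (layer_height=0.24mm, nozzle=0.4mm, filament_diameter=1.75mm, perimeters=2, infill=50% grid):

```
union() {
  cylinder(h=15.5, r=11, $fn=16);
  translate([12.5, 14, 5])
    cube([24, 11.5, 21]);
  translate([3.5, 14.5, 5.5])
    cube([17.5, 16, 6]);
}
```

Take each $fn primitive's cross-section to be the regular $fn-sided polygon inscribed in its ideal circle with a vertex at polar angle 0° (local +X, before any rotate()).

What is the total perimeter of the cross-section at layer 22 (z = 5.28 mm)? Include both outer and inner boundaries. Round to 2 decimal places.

At z = 5.28 mm: the cylinder: section is a regular 16-gon, circumradius r=11 (perimeter = 2·16·11.000·sin(180°/16) = 68.67 mm); the cube at (12.5, 14) is present — its section is the full 24×11.5 rectangle (perimeter 71.00 mm); the cube at (3.5, 14.5) is not intersected at this z (z outside [5.5, 11.5]); Combining (union): the 2 present regions are separate (no shared area or edge), so areas and boundary lengths simply add and each stays a separate island — boundary = 139.67 mm. Overall, the cross-section has 2 separate islands. Total boundary length (outer) = 139.67 mm.

139.67 mm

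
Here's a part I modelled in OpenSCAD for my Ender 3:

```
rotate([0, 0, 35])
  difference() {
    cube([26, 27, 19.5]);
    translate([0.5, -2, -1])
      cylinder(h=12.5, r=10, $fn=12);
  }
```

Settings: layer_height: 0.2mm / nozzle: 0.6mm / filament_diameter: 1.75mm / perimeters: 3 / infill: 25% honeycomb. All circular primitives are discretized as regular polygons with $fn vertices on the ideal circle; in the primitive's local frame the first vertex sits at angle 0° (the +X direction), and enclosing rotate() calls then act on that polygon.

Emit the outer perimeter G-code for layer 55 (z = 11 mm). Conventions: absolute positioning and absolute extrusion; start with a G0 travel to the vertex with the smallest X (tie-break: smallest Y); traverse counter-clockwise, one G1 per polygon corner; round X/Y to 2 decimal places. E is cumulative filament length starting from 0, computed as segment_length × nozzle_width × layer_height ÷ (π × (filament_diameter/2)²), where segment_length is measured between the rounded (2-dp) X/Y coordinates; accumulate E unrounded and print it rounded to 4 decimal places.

G0 X-15.49 Y22.12 Z11.00
G1 X-4.51 Y6.44 E0.9550
G1 X-4.18 Y6.84 E0.9809
G1 X0.69 Y8.61 E1.2394
G1 X5.78 Y7.71 E1.4973
G1 X8.16 Y5.72 E1.6520
G1 X21.30 Y14.91 E2.4520
G1 X5.81 Y37.03 E3.7993
G1 X-15.49 Y22.12 E5.0964

At z = 11 mm: the cube (footprint 26×27) is included at this height; the r=10 cylinder at (0.5, -2) gives a regular 12-gon of circumradius 10 (constant along its height); After the difference (first − rest): starting from the 26×27 cube, the r=10 cylinder at (0.5, -2) partially overlaps it — only the 59.50 mm² overlap (of its 300.00 mm²) is removed, clipping the outline — 1 connected region; (rotated 35° about Z; rotation is an isometry so areas/perimeters/island counts are preserved). The outline is a single polygon with 8 vertices. Extrusion per mm of travel: 0.6 × 0.2 / (π × 0.875²) = 0.049890. Accumulating E over each segment gives final E = 5.0964.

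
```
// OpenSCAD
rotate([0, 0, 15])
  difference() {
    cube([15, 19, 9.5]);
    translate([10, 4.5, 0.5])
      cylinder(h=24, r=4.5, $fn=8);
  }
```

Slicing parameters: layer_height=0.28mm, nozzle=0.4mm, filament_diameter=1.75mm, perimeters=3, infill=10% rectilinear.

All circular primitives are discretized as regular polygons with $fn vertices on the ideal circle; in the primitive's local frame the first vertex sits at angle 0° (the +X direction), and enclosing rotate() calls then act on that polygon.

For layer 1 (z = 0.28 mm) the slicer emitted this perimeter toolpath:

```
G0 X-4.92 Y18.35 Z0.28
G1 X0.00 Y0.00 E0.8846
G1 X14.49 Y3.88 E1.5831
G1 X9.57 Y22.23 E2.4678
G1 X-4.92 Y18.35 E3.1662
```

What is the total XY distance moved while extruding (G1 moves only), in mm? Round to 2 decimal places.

68.00 mm

Sum the Euclidean lengths of each G1 segment: total = 68.00 mm.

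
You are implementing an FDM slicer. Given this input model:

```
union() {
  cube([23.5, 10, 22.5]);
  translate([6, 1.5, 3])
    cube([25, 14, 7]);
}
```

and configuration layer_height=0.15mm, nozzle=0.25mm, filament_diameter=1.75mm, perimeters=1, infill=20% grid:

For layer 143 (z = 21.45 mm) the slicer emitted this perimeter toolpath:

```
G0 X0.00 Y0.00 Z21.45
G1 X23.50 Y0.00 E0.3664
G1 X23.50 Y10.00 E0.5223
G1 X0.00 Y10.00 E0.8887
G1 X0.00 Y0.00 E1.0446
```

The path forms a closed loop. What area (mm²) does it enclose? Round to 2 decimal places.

235.00 mm²

Apply the shoelace formula to the sequence of (X, Y) vertices; enclosed area = 235.00 mm².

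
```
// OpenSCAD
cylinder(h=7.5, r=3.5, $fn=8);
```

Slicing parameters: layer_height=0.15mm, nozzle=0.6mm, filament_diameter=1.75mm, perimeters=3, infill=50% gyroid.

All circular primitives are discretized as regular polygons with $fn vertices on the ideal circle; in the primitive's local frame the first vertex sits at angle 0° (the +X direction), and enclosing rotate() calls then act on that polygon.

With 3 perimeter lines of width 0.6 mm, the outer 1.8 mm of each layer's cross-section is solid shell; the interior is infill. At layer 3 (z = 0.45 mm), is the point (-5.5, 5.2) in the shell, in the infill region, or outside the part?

outside

At z = 0.45 mm: the cylinder: section is a regular 8-gon, circumradius r=3.5. Overall, the cross-section is a single solid region. The nearest boundary edge runs (0.00, 3.50)→(-2.47, 2.47); distance from the point to it = 4.07 mm. The point is not inside any of the regions above, so it lies outside the cross-section (4.07 mm from the nearest boundary).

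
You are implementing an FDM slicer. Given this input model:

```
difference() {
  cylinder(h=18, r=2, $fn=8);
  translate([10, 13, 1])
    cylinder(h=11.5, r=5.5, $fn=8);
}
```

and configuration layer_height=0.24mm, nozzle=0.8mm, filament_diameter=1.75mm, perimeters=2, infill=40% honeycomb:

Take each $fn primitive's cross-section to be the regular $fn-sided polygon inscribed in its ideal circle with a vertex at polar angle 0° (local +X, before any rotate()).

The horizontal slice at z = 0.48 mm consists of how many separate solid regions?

At z = 0.48 mm: the cylinder: section is a regular 8-gon, circumradius r=2; the cylinder at (10, 13) is not intersected at this z (z outside [1, 12.5]); After the difference (first − rest): none of the subtracted shapes is present at this height, so the r=2 cylinder is unchanged — 1 connected region. The result has 1 disconnected region.

1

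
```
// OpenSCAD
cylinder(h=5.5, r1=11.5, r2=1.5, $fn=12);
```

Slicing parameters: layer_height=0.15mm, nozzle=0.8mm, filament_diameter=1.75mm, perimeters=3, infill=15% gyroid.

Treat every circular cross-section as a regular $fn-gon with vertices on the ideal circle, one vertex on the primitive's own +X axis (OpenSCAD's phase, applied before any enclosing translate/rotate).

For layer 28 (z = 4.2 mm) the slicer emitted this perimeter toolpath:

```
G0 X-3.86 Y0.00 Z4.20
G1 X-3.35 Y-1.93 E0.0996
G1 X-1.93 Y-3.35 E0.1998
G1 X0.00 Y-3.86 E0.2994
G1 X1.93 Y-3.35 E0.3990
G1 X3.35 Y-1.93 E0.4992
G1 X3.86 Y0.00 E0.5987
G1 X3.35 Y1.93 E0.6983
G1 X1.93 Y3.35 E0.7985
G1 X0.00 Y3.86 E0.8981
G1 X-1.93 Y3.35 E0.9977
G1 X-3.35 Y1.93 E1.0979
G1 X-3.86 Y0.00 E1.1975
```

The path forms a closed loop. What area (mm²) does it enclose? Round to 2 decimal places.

Apply the shoelace formula to the sequence of (X, Y) vertices; enclosed area = 44.79 mm².

44.79 mm²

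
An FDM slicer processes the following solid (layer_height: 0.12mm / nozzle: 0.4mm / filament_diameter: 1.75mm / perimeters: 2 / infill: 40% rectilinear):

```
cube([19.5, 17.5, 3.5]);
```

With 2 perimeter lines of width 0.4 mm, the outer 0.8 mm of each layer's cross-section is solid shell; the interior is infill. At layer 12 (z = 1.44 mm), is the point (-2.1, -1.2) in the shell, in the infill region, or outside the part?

outside

At z = 1.44 mm: the cube is present — its section is the full 19.5×17.5 rectangle. Overall, the cross-section is a single solid region. The nearest boundary edge runs (0.00, 0.00)→(19.50, 0.00); distance from the point to it = 2.42 mm. The point is not inside any of the regions above, so it lies outside the cross-section (2.42 mm from the nearest boundary).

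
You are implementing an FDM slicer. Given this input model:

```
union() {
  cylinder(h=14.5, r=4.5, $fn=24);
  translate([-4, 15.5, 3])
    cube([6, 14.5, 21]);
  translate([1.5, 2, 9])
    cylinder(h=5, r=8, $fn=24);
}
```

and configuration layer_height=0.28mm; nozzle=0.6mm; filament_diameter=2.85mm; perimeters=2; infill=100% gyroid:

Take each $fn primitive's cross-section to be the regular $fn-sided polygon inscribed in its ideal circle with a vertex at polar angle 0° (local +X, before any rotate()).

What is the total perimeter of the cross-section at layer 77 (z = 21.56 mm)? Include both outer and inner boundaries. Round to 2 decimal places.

At z = 21.56 mm: the cylinder is not intersected at this z (z outside [0, 14.5]); the cube at (-4, 15.5) (footprint 6×14.5) is included at this height (perimeter 41.00 mm); the cylinder at (1.5, 2) is absent (z outside [9, 14]); Taking the union: only the 6×14.5 cube at (-4, 15.5) is present, so the union is just that shape — boundary = 41.00 mm. Overall, the cross-section is a single solid region. Total boundary length (outer) = 41.00 mm.

41.00 mm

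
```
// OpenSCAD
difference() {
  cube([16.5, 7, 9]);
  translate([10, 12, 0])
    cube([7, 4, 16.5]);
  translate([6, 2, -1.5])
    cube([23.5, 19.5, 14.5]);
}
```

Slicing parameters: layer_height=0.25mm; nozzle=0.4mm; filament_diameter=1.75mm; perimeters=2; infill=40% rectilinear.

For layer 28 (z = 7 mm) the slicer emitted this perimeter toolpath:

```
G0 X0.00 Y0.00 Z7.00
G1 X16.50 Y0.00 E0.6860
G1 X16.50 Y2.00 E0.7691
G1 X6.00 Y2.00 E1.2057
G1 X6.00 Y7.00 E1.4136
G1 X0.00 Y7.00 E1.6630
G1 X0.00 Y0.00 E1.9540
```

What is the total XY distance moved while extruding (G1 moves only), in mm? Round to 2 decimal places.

47.00 mm

Sum the Euclidean lengths of each G1 segment: total = 47.00 mm.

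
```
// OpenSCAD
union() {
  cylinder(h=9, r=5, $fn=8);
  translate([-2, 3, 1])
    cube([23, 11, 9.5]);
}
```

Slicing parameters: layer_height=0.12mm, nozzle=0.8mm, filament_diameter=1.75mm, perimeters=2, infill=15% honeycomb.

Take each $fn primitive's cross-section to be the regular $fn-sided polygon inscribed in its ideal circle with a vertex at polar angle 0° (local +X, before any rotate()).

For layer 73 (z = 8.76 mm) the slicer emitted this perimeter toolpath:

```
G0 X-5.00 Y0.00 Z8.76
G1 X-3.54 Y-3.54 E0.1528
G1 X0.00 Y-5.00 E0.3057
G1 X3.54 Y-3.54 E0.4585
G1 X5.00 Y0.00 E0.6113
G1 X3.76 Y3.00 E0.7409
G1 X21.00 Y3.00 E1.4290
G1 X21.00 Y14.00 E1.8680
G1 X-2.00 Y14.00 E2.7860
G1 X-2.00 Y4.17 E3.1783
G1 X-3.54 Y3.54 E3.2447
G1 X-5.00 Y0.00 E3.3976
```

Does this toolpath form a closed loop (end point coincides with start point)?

Start point (G0): (-5.00, 0.00). End point (last G1): the path returns to the start — closed.

yes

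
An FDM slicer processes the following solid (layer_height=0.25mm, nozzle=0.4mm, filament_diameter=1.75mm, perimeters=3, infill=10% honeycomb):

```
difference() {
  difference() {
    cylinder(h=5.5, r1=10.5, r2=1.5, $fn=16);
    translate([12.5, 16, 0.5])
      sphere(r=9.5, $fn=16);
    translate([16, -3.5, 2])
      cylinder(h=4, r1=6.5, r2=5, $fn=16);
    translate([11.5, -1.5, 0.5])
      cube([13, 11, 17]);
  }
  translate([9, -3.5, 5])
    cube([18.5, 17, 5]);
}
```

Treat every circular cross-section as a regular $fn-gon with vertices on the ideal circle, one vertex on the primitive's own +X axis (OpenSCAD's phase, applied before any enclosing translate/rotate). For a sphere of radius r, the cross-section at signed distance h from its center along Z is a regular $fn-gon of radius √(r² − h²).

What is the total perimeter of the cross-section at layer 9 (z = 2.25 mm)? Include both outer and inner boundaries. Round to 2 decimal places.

42.57 mm

At z = 2.25 mm: the cone (r1=10.5→r2=1.5) has section circumradius 6.818 here — a regular 16-gon (perimeter = 2·16·6.818·sin(180°/16) = 42.57 mm); the r=9.5 sphere at (12.5, 16) slices to a regular 16-gon of circumradius 9.337 (√(r²−h²) with h=1.75 from center) (perimeter = 2·16·9.337·sin(180°/16) = 58.29 mm); the cone at (16, -3.5): at t=0.062 of its height the radius interpolates to r₁+(r₂−r₁)t = 6.406, giving a regular 16-gon of that circumradius (perimeter = 2·16·6.406·sin(180°/16) = 39.99 mm); the cube at (11.5, -1.5) is present — its section is the full 13×11 rectangle (perimeter 48.00 mm); After the difference (first − rest): starting from the cone, the r=9.5 sphere at (12.5, 16) misses the remaining region (no effect); the cone at (16, -3.5) misses the remaining region (no effect); the 13×11 cube at (11.5, -1.5) misses the remaining region (no effect) — boundary = 42.57 mm; the cube at (9, -3.5) is not intersected at this z (z outside [5, 10]); Subtracting the remaining from the first: none of the subtracted shapes is present at this height, so the result so far is unchanged — boundary = 42.57 mm. Overall, the cross-section is a single solid region. Total boundary length (outer) = 42.57 mm.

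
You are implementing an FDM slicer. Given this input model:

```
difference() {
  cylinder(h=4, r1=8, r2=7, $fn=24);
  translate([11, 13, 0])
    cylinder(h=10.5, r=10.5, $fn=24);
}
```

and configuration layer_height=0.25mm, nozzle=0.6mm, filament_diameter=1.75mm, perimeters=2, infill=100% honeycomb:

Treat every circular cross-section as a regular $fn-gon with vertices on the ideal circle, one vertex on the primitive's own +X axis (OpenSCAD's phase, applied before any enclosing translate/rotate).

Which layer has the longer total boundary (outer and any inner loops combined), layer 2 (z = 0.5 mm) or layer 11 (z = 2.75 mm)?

Layer 2 (z = 0.5): the cone: at t=0.125 of its height the radius interpolates to r₁+(r₂−r₁)t = 7.875, giving a regular 24-gon of that circumradius (perimeter = 2·24·7.875·sin(180°/24) = 49.34 mm); the r=10.5 cylinder at (11, 13) gives a regular 24-gon of circumradius 10.5 (constant along its height) (perimeter = 2·24·10.500·sin(180°/24) = 65.79 mm); Taking the first minus the rest: starting from the cone, the r=10.5 cylinder at (11, 13) partially overlaps it — only the 5.44 mm² overlap (of its 342.42 mm²) is removed, clipping the outline — boundary = 49.25 mm. So its perimeter = 49.25 mm. Layer 11 (z = 2.75): the cone contributes a regular 24-gon of circumradius 7.312 (interpolated between r1=8 and r2=7 at t=0.688) (perimeter = 2·24·7.312·sin(180°/24) = 45.81 mm); the cylinder at (11, 13): section is a regular 24-gon, circumradius r=10.5 (perimeter = 2·24·10.500·sin(180°/24) = 65.79 mm); Taking the first minus the rest: starting from the cone, the r=10.5 cylinder at (11, 13) partially overlaps it — only the 2.19 mm² overlap (of its 342.42 mm²) is removed, clipping the outline — boundary = 45.79 mm. So its perimeter = 45.79 mm. Layer 2 is larger (49.25 vs 45.79 mm).

layer 2 (z = 0.5 mm)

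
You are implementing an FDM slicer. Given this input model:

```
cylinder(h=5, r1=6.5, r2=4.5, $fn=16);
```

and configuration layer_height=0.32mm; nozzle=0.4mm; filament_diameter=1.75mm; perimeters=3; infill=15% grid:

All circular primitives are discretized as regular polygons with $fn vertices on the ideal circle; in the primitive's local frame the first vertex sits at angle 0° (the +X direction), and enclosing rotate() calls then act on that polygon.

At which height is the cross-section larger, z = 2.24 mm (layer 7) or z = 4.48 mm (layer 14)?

Layer 7 (z = 2.24): the cone contributes a regular 16-gon of circumradius 5.604 (interpolated between r1=6.5 and r2=4.5 at t=0.448) (area = (16/2)·5.604²·sin(360°/16) = 96.14 mm²). So its area = 96.14 mm². Layer 14 (z = 4.48): the cone contributes a regular 16-gon of circumradius 4.708 (interpolated between r1=6.5 and r2=4.5 at t=0.896) (area = (16/2)·4.708²·sin(360°/16) = 67.86 mm²). So its area = 67.86 mm². Layer 7 is larger (96.14 vs 67.86 mm²).

layer 7 (z = 2.24 mm)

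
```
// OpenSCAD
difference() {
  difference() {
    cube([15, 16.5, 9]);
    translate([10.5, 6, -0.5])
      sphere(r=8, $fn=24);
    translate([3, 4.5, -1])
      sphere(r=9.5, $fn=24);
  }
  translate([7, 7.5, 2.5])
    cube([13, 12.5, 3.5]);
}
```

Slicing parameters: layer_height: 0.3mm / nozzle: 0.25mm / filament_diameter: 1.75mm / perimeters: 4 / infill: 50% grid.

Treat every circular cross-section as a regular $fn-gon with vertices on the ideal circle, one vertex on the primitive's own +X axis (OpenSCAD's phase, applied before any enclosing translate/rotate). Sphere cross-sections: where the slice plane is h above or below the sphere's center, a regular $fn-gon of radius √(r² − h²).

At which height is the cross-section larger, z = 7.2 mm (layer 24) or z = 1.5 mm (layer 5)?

layer 24 (z = 7.2 mm)

Layer 24 (z = 7.2): the 15×16.5 cube contributes its full rectangle (area 247.50 mm²); the sphere at (10.5, 6): section is a regular 24-gon, circumradius = √(r²−h²) = √(8²−7.7²) = 2.170 (area = (24/2)·2.170²·sin(360°/24) = 14.63 mm²); the sphere at (3, 4.5): section is a regular 24-gon, circumradius = √(r²−h²) = √(9.5²−8.2²) = 4.797 (area = (24/2)·4.797²·sin(360°/24) = 71.47 mm²); Subtracting the remaining from the first: starting from the 15×16.5 cube (247.50 mm²), the r=8 sphere at (10.5, 6) lies wholly inside it (removes its full 14.63 mm² and its 13.60 mm outline becomes a hole wall); the r=9.5 sphere at (3, 4.5) partially overlaps it — only the 61.75 mm² overlap (of its 71.47 mm²) is removed, clipping the outline — area = 171.12 mm²; the cube at (7, 7.5) is absent (z outside [2.5, 6]); Taking the first minus the rest: none of the subtracted shapes is present at this height, so the result so far is unchanged — area = 171.12 mm². So its area = 171.12 mm². Layer 5 (z = 1.5): the cube (footprint 15×16.5) is included at this height (area 247.50 mm²); the sphere at (10.5, 6): section is a regular 24-gon, circumradius = √(r²−h²) = √(8²−2²) = 7.746 (area = (24/2)·7.746²·sin(360°/24) = 186.35 mm²); the r=9.5 sphere at (3, 4.5) slices to a regular 24-gon of circumradius 9.165 (√(r²−h²) with h=2.5 from center) (area = (24/2)·9.165²·sin(360°/24) = 260.89 mm²); Subtracting the remaining from the first: starting from the 15×16.5 cube (247.50 mm²), the r=8 sphere at (10.5, 6) partially overlaps it — only the 147.14 mm² overlap (of its 186.35 mm²) is removed, clipping the outline; the r=9.5 sphere at (3, 4.5) partially overlaps it — only the 53.02 mm² overlap (of its 260.89 mm²) is removed, clipping the outline — area = 47.34 mm²; the cube at (7, 7.5) does not reach this height (z outside [2.5, 6]); After the difference (first − rest): none of the subtracted shapes is present at this height, so the result so far is unchanged — area = 47.34 mm². So its area = 47.34 mm². Layer 24 is larger (171.12 vs 47.34 mm²).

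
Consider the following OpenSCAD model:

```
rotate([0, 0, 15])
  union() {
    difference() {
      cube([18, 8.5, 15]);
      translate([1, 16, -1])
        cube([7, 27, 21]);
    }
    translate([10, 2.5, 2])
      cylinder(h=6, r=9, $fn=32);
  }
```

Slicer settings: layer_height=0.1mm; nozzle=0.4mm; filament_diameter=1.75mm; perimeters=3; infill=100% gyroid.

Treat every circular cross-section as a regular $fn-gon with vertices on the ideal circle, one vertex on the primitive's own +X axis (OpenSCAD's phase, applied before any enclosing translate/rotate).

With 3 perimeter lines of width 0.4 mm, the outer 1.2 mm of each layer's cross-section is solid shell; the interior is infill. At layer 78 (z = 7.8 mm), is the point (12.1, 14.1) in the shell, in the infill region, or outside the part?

outside

At z = 7.8 mm: the 18×8.5 cube contributes its full rectangle; the cube at (1, 16) is present — its section is the full 7×27 rectangle; Taking the first minus the rest: starting from the 18×8.5 cube, the 7×27 cube at (1, 16) misses the remaining region (no effect) — 1 connected region; the cylinder at (10, 2.5): section is a regular 32-gon, circumradius r=9; Taking the union: the regions partially overlap (shared area 138.44 mm²), so overlapping operands fuse into one piece — 1 connected region; (rotated 15° about Z; rotation is an isometry so areas/perimeters/island counts are preserved). Overall, the cross-section is a single solid region. Undo the 15° rotation: the query point maps to (15.337, 10.488) in the un-rotated model frame. The nearest boundary edge runs (13.44, 10.81)→(15.00, 9.98); distance from the point to it = 0.61 mm. The point is not inside any of the regions above, so it lies outside the cross-section (0.61 mm from the nearest boundary).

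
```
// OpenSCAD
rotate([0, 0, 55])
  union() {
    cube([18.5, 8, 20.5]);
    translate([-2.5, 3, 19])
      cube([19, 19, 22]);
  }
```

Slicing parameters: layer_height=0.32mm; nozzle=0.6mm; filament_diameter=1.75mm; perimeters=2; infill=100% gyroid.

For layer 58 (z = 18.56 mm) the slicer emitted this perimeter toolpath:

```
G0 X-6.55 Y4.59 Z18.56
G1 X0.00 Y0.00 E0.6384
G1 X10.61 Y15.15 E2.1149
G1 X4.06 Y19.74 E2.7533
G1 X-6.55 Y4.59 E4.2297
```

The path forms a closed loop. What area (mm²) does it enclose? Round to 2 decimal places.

Apply the shoelace formula to the sequence of (X, Y) vertices; enclosed area = 147.93 mm².

147.93 mm²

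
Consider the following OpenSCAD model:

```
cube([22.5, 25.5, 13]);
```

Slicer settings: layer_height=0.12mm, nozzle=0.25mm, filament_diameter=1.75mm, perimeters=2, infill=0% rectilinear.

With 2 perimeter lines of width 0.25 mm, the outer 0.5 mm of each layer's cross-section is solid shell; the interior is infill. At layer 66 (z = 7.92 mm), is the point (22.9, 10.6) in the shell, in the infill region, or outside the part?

outside

At z = 7.92 mm: the cube (footprint 22.5×25.5) is included at this height. Overall, the cross-section is a single solid region. The nearest boundary edge runs (22.50, 0.00)→(22.50, 25.50); distance from the point to it = 0.40 mm. The point is not inside any of the regions above, so it lies outside the cross-section (0.40 mm from the nearest boundary).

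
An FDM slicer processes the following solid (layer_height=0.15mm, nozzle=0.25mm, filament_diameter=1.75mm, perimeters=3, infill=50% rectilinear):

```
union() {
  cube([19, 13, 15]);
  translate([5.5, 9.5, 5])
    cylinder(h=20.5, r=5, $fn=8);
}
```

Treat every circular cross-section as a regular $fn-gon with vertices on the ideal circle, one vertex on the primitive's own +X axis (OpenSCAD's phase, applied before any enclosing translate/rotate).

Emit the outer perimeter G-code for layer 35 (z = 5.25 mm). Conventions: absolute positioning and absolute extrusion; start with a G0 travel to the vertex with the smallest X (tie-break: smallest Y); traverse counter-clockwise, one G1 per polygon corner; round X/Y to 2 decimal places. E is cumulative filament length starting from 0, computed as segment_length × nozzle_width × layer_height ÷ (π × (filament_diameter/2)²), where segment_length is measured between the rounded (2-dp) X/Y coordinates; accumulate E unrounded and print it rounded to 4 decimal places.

G0 X0.00 Y0.00 Z5.25
G1 X19.00 Y0.00 E0.2962
G1 X19.00 Y13.00 E0.4989
G1 X9.05 Y13.00 E0.6540
G1 X9.04 Y13.04 E0.6547
G1 X5.50 Y14.50 E0.7144
G1 X1.96 Y13.04 E0.7741
G1 X1.95 Y13.00 E0.7747
G1 X0.00 Y13.00 E0.8051
G1 X0.00 Y0.00 E1.0078

At z = 5.25 mm: the cube is present — its section is the full 19×13 rectangle; the cylinder at (5.5, 9.5): section is a regular 8-gon, circumradius r=5; Taking the union: the regions partially overlap (shared area 65.28 mm²), so overlapping operands fuse into one piece — 1 connected region. The outline is a single polygon with 9 vertices. Extrusion per mm of travel: 0.25 × 0.15 / (π × 0.875²) = 0.015591. Accumulating E over each segment gives final E = 1.0078.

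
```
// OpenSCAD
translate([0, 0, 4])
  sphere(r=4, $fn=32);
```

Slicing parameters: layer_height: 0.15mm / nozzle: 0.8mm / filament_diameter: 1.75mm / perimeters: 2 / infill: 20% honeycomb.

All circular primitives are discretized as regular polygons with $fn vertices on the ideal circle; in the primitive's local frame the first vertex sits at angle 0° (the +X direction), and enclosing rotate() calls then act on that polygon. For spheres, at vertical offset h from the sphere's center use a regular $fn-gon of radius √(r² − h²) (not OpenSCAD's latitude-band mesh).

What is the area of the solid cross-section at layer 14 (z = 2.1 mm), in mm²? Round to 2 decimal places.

38.67 mm²

At z = 2.1 mm: the sphere: section is a regular 32-gon, circumradius = √(r²−h²) = √(4²−1.9²) = 3.520 (area = (32/2)·3.520²·sin(360°/32) = 38.67 mm²). Overall, the cross-section is a single solid region. Net area = 38.67 mm².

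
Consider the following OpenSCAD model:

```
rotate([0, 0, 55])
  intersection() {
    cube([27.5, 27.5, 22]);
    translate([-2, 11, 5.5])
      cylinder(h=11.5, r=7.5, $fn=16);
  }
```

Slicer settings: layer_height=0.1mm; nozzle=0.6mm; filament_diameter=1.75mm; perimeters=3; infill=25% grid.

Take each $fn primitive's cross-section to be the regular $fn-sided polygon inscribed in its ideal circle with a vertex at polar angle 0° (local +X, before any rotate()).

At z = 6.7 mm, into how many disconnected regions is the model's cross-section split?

At z = 6.7 mm: the cube is present — its section is the full 27.5×27.5 rectangle; the r=7.5 cylinder at (-2, 11) contributes a regular 16-gon of circumradius 7.5; Keeping only the common overlap: the r=7.5 cylinder at (-2, 11) partially overlaps the 27.5×27.5 cube; clipping to the common part keeps 56.90 mm² — 1 connected region; (whole slice rotated 55° about Z — lengths, areas and connectivity unchanged). The result has 1 disconnected region.

1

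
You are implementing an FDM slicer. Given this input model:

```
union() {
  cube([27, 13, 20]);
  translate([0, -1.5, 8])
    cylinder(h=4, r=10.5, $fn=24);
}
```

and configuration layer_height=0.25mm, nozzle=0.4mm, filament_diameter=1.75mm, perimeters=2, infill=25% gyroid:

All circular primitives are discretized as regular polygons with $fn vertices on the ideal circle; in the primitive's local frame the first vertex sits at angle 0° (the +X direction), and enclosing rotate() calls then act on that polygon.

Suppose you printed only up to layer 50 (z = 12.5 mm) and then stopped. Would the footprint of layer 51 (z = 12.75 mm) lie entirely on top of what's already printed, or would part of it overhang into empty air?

entirely on top

Compare the two slices. At z = 12.5: the cube (footprint 27×13) is included at this height (area 351.00 mm²); the cylinder at (0, -1.5) is absent (z outside [8, 12]); Taking the union: only the 27×13 cube is present, so the union is just that shape — area = 351.00 mm². At z = 12.75: the cube is present — its section is the full 27×13 rectangle (area 351.00 mm²); the cylinder at (0, -1.5) is absent (z outside [8, 12]); Taking the union: only the 27×13 cube is present, so the union is just that shape — area = 351.00 mm². Checking containment: the cross-section at z = 12.75 is a subset of the cross-section at z = 12.5.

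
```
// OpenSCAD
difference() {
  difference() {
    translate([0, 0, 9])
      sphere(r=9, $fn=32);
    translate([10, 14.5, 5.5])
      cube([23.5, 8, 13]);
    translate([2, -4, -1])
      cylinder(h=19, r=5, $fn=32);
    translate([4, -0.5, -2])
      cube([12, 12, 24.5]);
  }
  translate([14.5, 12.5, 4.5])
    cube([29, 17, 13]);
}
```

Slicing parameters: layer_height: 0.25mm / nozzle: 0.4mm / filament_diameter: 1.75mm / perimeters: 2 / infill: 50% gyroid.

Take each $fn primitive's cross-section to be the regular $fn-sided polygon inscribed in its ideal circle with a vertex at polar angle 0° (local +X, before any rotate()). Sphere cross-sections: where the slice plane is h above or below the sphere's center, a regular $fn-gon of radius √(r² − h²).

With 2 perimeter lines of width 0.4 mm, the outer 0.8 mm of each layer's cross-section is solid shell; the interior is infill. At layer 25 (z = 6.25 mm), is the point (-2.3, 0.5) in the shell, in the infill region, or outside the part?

infill

At z = 6.25 mm: the sphere: section is a regular 32-gon, circumradius = √(r²−h²) = √(9²−2.75²) = 8.570; the 23.5×8 cube at (10, 14.5) contributes its full rectangle; the r=5 cylinder at (2, -4) contributes a regular 32-gon of circumradius 5; the cube at (4, -0.5) is present — its section is the full 12×12 rectangle; Taking the first minus the rest: starting from the r=9 sphere, the 23.5×8 cube at (10, 14.5) misses the remaining region (no effect); the r=5 cylinder at (2, -4) partially overlaps it — only the 72.96 mm² overlap (of its 78.04 mm²) is removed, clipping the outline; the 12×12 cube at (4, -0.5) partially overlaps it — only the 25.77 mm² overlap (of its 144.00 mm²) is removed, clipping the outline — 2 connected regions; the cube at (14.5, 12.5) (footprint 29×17) is included at this height; Taking the first minus the rest: starting from that combined region, the 29×17 cube at (14.5, 12.5) misses the remaining region (no effect) — 2 connected regions. Overall, the cross-section has 2 separate islands. The nearest boundary edge runs (-0.78, 0.16)→(-1.54, -0.46); distance from the point to it = 1.23 mm. (Shell/infill is judged within the island containing the point — the largest one.) The point is inside the cross-section and 1.23 mm from the nearest boundary — more than the 0.8 mm shell width (2 × 0.4), so it's in the infill interior.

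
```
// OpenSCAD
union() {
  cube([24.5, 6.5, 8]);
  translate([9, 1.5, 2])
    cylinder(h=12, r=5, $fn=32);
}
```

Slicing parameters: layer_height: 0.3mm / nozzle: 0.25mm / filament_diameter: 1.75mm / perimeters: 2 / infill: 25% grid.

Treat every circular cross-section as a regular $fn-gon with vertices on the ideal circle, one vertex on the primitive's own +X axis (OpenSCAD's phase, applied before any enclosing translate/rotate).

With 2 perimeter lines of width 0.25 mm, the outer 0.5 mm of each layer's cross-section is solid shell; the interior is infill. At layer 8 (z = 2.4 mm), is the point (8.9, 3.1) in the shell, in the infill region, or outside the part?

At z = 2.4 mm: the cube (footprint 24.5×6.5) is included at this height; the r=5 cylinder at (9, 1.5) gives a regular 32-gon of circumradius 5 (constant along its height); Taking the union: the regions partially overlap (shared area 53.74 mm²), so overlapping operands fuse into one piece — 1 connected region. Overall, the cross-section is a single solid region. The nearest boundary edge runs (0.00, 6.50)→(9.00, 6.50); distance from the point to it = 3.40 mm. The point is inside the cross-section and 3.40 mm from the nearest boundary — more than the 0.5 mm shell width (2 × 0.25), so it's in the infill interior.

infill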